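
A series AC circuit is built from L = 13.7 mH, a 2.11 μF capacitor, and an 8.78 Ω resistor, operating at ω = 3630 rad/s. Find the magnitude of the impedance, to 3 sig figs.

X_L = ωL = 49.7 Ω
X_C = 1/(ωC) = 131 Ω
Net reactance X = X_L − X_C = -80.8 Ω
Z = 8.78 − j80.8 Ω
|Z| = √(8.78² + 80.8²) = 81.3 Ω

81.3 Ω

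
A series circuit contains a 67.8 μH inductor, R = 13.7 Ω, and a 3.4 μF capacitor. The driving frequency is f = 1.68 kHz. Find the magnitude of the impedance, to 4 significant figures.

ω = 2πf = 10560 rad/s
X_L = ωL = 0.7157 Ω
X_C = 1/(ωC) = 27.86 Ω
Net reactance X = X_L − X_C = -27.15 Ω
Z = 13.70 − j27.15 Ω
|Z| = √(13.70² + 27.15²) = 30.41 Ω

30.41 Ω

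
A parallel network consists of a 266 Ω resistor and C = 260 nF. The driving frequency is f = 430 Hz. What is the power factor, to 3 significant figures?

ω = 2πf = 2702 rad/s
X_C = 1/(ωC) = 1420 Ω
Parallel: admittances add. Y = 1/R + jωC
Y = (0.00376 + j0.000702) S
|Y| = 0.00382 S → |Z| = 1/|Y| = 261 Ω, ∠Z = −∠Y = -10.6°
cos φ = cos(-10.6°) = 0.983

0.983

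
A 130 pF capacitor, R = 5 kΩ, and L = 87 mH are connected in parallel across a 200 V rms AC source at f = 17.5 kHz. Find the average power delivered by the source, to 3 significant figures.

ω = 2πf = 110000 rad/s
X_L = ωL = 9570 Ω
X_C = 1/(ωC) = 70000 Ω
Parallel: admittances add. Y = 1/R + 1/(jωL) + jωC
Y = (0.000200 − j9.02e-05) S
|Y| = 0.000219 S → |Z| = 1/|Y| = 4560 Ω, ∠Z = −∠Y = 24.3°
I = V/|Z| = 43.9 mA
P = VI cos φ = 200 × 0.0439 × cos(24.3°) = 8.00 W

8.00 W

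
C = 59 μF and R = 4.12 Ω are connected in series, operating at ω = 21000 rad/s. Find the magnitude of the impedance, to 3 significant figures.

4.20 Ω

X_C = 1/(ωC) = 0.807 Ω
Z = 4.12 − j0.807 Ω
|Z| = √(4.12² + 0.807²) = 4.20 Ω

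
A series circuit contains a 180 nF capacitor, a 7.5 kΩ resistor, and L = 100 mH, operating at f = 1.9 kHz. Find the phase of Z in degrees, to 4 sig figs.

5.547°

ω = 2πf = 11940 rad/s
X_L = ωL = 1194 Ω
X_C = 1/(ωC) = 465.4 Ω
Net reactance X = X_L − X_C = 728.4 Ω
Z = 7500 + j728.4 Ω
|Z| = √(7500² + 728.4²) = 7535 Ω
∠Z = arctan(728.4/7500) = 5.547°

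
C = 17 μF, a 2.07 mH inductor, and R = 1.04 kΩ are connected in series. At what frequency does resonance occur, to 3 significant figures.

ω₀ = 1/√(LC) = 1/√(0.00207 × 1.7e-05) = 5331 rad/s
f₀ = ω₀/(2π) = 848 Hz

848 Hz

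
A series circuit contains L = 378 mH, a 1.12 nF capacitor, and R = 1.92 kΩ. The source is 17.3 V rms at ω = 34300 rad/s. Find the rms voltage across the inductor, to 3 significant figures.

X_L = ωL = 13000 Ω
X_C = 1/(ωC) = 26000 Ω
Net reactance X = X_L − X_C = -13100 Ω
Z = 1920 − j13100 Ω
|Z| = √(1920² + 13100²) = 13200 Ω
I = V/|Z| = 1.31 mA
V_L = I·|Z_L| = 0.00131 × 13000 = 17.0 V

17.0 V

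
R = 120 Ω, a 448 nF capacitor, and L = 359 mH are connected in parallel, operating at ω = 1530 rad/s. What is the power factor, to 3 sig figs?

X_L = ωL = 549 Ω
X_C = 1/(ωC) = 1460 Ω
Parallel: admittances add. Y = 1/R + 1/(jωL) + jωC
Y = (0.00833 − j0.00114) S
|Y| = 0.00841 S → |Z| = 1/|Y| = 119 Ω, ∠Z = −∠Y = 7.76°
cos φ = cos(7.76°) = 0.991

0.991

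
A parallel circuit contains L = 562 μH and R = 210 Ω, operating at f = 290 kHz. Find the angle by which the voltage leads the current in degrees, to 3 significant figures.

ω = 2πf = 1.822e+06 rad/s
X_L = ωL = 1020 Ω
Parallel: admittances add. Y = 1/R + 1/(jωL)
Y = (0.00476 − j0.000977) S
|Y| = 0.00486 S → |Z| = 1/|Y| = 206 Ω, ∠Z = −∠Y = 11.6°

11.6°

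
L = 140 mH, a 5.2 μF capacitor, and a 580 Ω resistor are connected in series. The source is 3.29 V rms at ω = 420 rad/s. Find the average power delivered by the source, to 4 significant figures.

X_L = ωL = 58.80 Ω
X_C = 1/(ωC) = 457.9 Ω
Net reactance X = X_L − X_C = -399.1 Ω
Z = 580.0 − j399.1 Ω
|Z| = √(580.0² + 399.1²) = 704.0 Ω
∠Z = arctan(-399.1/580.0) = -34.53°
I = V/|Z| = 4.673 mA
P = VI cos φ = 3.29 × 0.004673 × cos(-34.53°) = 12.67 mW

12.67 mW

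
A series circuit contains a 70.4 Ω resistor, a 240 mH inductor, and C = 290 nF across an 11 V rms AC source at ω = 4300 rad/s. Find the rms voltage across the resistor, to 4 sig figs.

3.219 V

X_L = ωL = 1032 Ω
X_C = 1/(ωC) = 801.9 Ω
Net reactance X = X_L − X_C = 230.1 Ω
Z = 70.40 + j230.1 Ω
|Z| = √(70.40² + 230.1²) = 240.6 Ω
I = V/|Z| = 45.72 mA
V_R = I·|Z_R| = 0.04572 × 70.40 = 3.219 V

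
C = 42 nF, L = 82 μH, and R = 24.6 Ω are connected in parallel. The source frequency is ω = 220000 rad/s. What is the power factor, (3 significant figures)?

X_L = ωL = 18.0 Ω
X_C = 1/(ωC) = 108 Ω
Parallel: admittances add. Y = 1/R + 1/(jωL) + jωC
Y = (0.0407 − j0.0462) S
|Y| = 0.0615 S → |Z| = 1/|Y| = 16.3 Ω, ∠Z = −∠Y = 48.7°
cos φ = cos(48.7°) = 0.661

0.661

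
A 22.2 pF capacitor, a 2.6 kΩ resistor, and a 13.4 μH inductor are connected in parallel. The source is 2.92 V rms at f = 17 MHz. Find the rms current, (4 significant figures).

ω = 2πf = 1.068e+08 rad/s
X_L = ωL = 1431 Ω
X_C = 1/(ωC) = 421.7 Ω
Parallel: admittances add. Y = 1/R + 1/(jωL) + jωC
Y = (0.0003846 + j0.001673) S
|Y| = 0.001716 S → |Z| = 1/|Y| = 582.7 Ω, ∠Z = −∠Y = -77.05°
I = V/|Z| = 2.92/582.7 = 5.011 mA

5.011 mA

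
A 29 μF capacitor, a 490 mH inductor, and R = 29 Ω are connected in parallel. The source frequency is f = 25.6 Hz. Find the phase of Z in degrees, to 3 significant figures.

ω = 2πf = 160.8 rad/s
X_L = ωL = 78.8 Ω
X_C = 1/(ωC) = 214 Ω
Parallel: admittances add. Y = 1/R + 1/(jωL) + jωC
Y = (0.0345 − j0.00802) S
|Y| = 0.0354 S → |Z| = 1/|Y| = 28.2 Ω, ∠Z = −∠Y = 13.1°

13.1°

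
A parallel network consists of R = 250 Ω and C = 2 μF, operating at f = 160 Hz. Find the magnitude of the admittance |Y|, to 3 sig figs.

ω = 2πf = 1005 rad/s
X_C = 1/(ωC) = 497 Ω
Parallel: admittances add. Y = 1/R + jωC
Y = (0.00400 + j0.00201) S
|Y| = 0.00448 S → |Z| = 1/|Y| = 223 Ω, ∠Z = −∠Y = -26.7°

4.48 mS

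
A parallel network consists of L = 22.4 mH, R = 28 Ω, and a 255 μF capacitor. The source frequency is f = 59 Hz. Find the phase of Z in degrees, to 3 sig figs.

35.9°

ω = 2πf = 370.7 rad/s
X_L = ωL = 8.30 Ω
X_C = 1/(ωC) = 10.6 Ω
Parallel: admittances add. Y = 1/R + 1/(jωL) + jωC
Y = (0.0357 − j0.0259) S
|Y| = 0.0441 S → |Z| = 1/|Y| = 22.7 Ω, ∠Z = −∠Y = 35.9°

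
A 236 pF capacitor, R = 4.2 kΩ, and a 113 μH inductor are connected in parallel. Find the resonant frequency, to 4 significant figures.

974.6 kHz

ω₀ = 1/√(LC) = 1/√(0.000113 × 2.36e-10) = 6.124e+06 rad/s
f₀ = ω₀/(2π) = 974.6 kHz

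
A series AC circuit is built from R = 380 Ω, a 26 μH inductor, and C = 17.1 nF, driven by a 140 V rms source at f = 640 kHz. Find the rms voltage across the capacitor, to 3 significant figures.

5.21 V

ω = 2πf = 4.021e+06 rad/s
X_L = ωL = 105 Ω
X_C = 1/(ωC) = 14.5 Ω
Net reactance X = X_L − X_C = 90.0 Ω
Z = 380 + j90.0 Ω
|Z| = √(380² + 90.0²) = 391 Ω
I = V/|Z| = 359 mA
V_C = I·|Z_C| = 0.359 × 14.5 = 5.21 V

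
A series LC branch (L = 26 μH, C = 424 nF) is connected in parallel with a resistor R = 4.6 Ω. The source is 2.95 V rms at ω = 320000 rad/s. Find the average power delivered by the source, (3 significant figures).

X_L = ωL = 8.32 Ω
X_C = 1/(ωC) = 7.37 Ω
Branch 1: Z₁ = R = 4.60 Ω
Branch 2 (series LC): Z₂ = j(X_L − X_C) = j0.950 Ω
Parallel: Z = Z₁Z₂/(Z₁+Z₂), |Z| = 0.930 Ω, ∠Z = 78.3°
I = V/|Z| = 3.17 A
P = VI cos φ = 2.95 × 3.17 × cos(78.3°) = 1.89 W

1.89 W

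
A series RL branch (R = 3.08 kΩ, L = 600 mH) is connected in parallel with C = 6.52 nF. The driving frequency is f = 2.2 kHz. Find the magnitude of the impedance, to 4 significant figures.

ω = 2πf = 13820 rad/s
X_L = ωL = 8294 Ω
X_C = 1/(ωC) = 11100 Ω
Branch 1 (R+jX_L): Z₁ = 3080 + j8294 Ω, |Z₁| = 8847 Ω
Branch 2 (−jX_C): Z₂ = −j11100 Ω
Parallel: Z = Z₁Z₂/(Z₁+Z₂), |Z| = 23580 Ω, ∠Z = 21.92°

23580 Ω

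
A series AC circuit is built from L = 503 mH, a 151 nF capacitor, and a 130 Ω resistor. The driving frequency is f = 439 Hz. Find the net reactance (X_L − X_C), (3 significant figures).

-1010 Ω

ω = 2πf = 2758 rad/s
X_L = ωL = 1390 Ω
X_C = 1/(ωC) = 2400 Ω
X = 1390 − 2400 = -1010 Ω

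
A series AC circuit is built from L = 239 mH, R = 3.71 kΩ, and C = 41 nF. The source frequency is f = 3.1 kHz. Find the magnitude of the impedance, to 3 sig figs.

ω = 2πf = 19480 rad/s
X_L = ωL = 4660 Ω
X_C = 1/(ωC) = 1250 Ω
Net reactance X = X_L − X_C = 3400 Ω
Z = 3710 + j3400 Ω
|Z| = √(3710² + 3400²) = 5030 Ω

5030 Ω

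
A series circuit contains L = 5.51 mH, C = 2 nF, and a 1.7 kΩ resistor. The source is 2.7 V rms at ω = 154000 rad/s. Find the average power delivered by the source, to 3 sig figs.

1.43 mW

X_L = ωL = 849 Ω
X_C = 1/(ωC) = 3250 Ω
Net reactance X = X_L − X_C = -2400 Ω
Z = 1700 − j2400 Ω
|Z| = √(1700² + 2400²) = 2940 Ω
∠Z = arctan(-2400/1700) = -54.7°
I = V/|Z| = 918 μA
P = VI cos φ = 2.7 × 0.000918 × cos(-54.7°) = 1.43 mW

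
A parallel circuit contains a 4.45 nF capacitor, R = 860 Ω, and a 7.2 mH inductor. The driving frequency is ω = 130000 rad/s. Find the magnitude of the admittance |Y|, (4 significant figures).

X_L = ωL = 936.0 Ω
X_C = 1/(ωC) = 1729 Ω
Parallel: admittances add. Y = 1/R + 1/(jωL) + jωC
Y = (0.001163 − j0.0004899) S
|Y| = 0.001262 S → |Z| = 1/|Y| = 792.5 Ω, ∠Z = −∠Y = 22.85°

1.262 mS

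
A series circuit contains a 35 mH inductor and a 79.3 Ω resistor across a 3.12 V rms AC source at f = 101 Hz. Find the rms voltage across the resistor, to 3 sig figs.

3.00 V

ω = 2πf = 634.6 rad/s
X_L = ωL = 22.2 Ω
Z = 79.3 + j22.2 Ω
|Z| = √(79.3² + 22.2²) = 82.4 Ω
I = V/|Z| = 37.9 mA
V_R = I·|Z_R| = 0.0379 × 79.3 = 3.00 V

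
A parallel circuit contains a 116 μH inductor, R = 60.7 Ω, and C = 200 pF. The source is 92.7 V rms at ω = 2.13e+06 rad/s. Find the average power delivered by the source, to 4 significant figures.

141.6 W

X_L = ωL = 247.1 Ω
X_C = 1/(ωC) = 2347 Ω
Parallel: admittances add. Y = 1/R + 1/(jωL) + jωC
Y = (0.01647 − j0.003621) S
|Y| = 0.01687 S → |Z| = 1/|Y| = 59.28 Ω, ∠Z = −∠Y = 12.40°
I = V/|Z| = 1.564 A
P = VI cos φ = 92.7 × 1.564 × cos(12.40°) = 141.6 W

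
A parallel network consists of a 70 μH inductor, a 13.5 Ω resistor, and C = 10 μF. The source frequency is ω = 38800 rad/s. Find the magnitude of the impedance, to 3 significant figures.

13.0 Ω

X_L = ωL = 2.72 Ω
X_C = 1/(ωC) = 2.58 Ω
Parallel: admittances add. Y = 1/R + 1/(jωL) + jωC
Y = (0.0741 + j0.0198) S
|Y| = 0.0767 S → |Z| = 1/|Y| = 13.0 Ω, ∠Z = −∠Y = -15.0°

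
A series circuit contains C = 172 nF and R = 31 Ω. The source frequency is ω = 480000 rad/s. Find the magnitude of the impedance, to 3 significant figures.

X_C = 1/(ωC) = 12.1 Ω
Z = 31.0 − j12.1 Ω
|Z| = √(31.0² + 12.1²) = 33.3 Ω

33.3 Ω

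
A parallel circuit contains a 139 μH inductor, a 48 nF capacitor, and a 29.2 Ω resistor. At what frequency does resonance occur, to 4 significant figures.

61.62 kHz

ω₀ = 1/√(LC) = 1/√(0.000139 × 4.8e-08) = 387100 rad/s
f₀ = ω₀/(2π) = 61.62 kHz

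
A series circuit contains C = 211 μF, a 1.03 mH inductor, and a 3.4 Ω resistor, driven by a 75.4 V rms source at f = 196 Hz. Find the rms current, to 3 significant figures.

ω = 2πf = 1232 rad/s
X_L = ωL = 1.27 Ω
X_C = 1/(ωC) = 3.85 Ω
Net reactance X = X_L − X_C = -2.58 Ω
Z = 3.40 − j2.58 Ω
|Z| = √(3.40² + 2.58²) = 4.27 Ω
I = V/|Z| = 75.4/4.27 = 17.7 A

17.7 A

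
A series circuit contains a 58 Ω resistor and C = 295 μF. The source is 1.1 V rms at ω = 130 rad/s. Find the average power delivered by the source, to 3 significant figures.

17.4 mW

X_C = 1/(ωC) = 26.1 Ω
Z = 58.0 − j26.1 Ω
|Z| = √(58.0² + 26.1²) = 63.6 Ω
∠Z = arctan(-26.1/58.0) = -24.2°
I = V/|Z| = 17.3 mA
P = VI cos φ = 1.1 × 0.0173 × cos(-24.2°) = 17.4 mW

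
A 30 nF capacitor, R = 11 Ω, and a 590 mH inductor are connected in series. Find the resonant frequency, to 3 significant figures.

ω₀ = 1/√(LC) = 1/√(0.59 × 3e-08) = 7516 rad/s
f₀ = ω₀/(2π) = 1.20 kHz

1.20 kHz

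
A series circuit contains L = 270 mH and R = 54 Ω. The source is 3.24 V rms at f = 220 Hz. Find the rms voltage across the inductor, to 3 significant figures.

3.21 V

ω = 2πf = 1382 rad/s
X_L = ωL = 373 Ω
Z = 54.0 + j373 Ω
|Z| = √(54.0² + 373²) = 377 Ω
I = V/|Z| = 8.59 mA
V_L = I·|Z_L| = 0.00859 × 373 = 3.21 V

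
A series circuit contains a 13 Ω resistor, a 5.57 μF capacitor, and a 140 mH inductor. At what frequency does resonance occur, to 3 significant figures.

ω₀ = 1/√(LC) = 1/√(0.14 × 5.57e-06) = 1132 rad/s
f₀ = ω₀/(2π) = 180 Hz

180 Hz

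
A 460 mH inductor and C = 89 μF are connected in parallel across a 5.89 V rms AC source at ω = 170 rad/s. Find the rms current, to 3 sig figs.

X_L = ωL = 78.2 Ω
X_C = 1/(ωC) = 66.1 Ω
Parallel: admittances add. Y = 1/(jωL) + jωC
Y = (0 + j0.00234) S
|Y| = 0.00234 S → |Z| = 1/|Y| = 427 Ω, ∠Z = −∠Y = -90.0°
I = V/|Z| = 5.89/427 = 13.8 mA

13.8 mA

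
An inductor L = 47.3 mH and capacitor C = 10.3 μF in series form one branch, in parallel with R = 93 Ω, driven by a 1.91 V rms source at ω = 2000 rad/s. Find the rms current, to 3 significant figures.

46.3 mA

X_L = ωL = 94.6 Ω
X_C = 1/(ωC) = 48.5 Ω
Branch 1: Z₁ = R = 93.0 Ω
Branch 2 (series LC): Z₂ = j(X_L − X_C) = j46.1 Ω
Parallel: Z = Z₁Z₂/(Z₁+Z₂), |Z| = 41.3 Ω, ∠Z = 63.7°
I = V/|Z| = 1.91/41.3 = 46.3 mA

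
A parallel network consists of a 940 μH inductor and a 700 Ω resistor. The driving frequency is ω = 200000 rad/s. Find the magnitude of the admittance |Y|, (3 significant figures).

X_L = ωL = 188 Ω
Parallel: admittances add. Y = 1/R + 1/(jωL)
Y = (0.00143 − j0.00532) S
|Y| = 0.00551 S → |Z| = 1/|Y| = 182 Ω, ∠Z = −∠Y = 75.0°

5.51 mS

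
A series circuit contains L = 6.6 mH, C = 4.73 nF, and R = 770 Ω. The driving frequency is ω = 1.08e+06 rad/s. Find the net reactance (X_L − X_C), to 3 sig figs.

X_L = ωL = 7130 Ω
X_C = 1/(ωC) = 196 Ω
X = 7130 − 196 = 6930 Ω

6930 Ω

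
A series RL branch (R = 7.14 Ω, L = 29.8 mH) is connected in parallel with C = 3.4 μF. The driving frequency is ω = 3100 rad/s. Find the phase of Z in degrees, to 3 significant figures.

14.9°

X_L = ωL = 92.4 Ω
X_C = 1/(ωC) = 94.9 Ω
Branch 1 (R+jX_L): Z₁ = 7.14 + j92.4 Ω, |Z₁| = 92.7 Ω
Branch 2 (−jX_C): Z₂ = −j94.9 Ω
Parallel: Z = Z₁Z₂/(Z₁+Z₂), |Z| = 1160 Ω, ∠Z = 14.9°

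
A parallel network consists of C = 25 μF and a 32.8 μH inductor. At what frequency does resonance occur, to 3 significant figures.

5.56 kHz

ω₀ = 1/√(LC) = 1/√(3.28e-05 × 2.5e-05) = 34920 rad/s
f₀ = ω₀/(2π) = 5.56 kHz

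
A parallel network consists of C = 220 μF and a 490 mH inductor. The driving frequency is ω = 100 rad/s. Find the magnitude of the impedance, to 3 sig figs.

628 Ω

X_L = ωL = 49.0 Ω
X_C = 1/(ωC) = 45.5 Ω
Parallel: admittances add. Y = 1/(jωL) + jωC
Y = (0 + j0.00159) S
|Y| = 0.00159 S → |Z| = 1/|Y| = 628 Ω, ∠Z = −∠Y = -90.0°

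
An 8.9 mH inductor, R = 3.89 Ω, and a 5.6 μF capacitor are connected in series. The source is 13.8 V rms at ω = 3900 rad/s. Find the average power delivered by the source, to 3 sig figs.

X_L = ωL = 34.7 Ω
X_C = 1/(ωC) = 45.8 Ω
Net reactance X = X_L − X_C = -11.1 Ω
Z = 3.89 − j11.1 Ω
|Z| = √(3.89² + 11.1²) = 11.7 Ω
∠Z = arctan(-11.1/3.89) = -70.7°
I = V/|Z| = 1.18 A
P = VI cos φ = 13.8 × 1.18 × cos(-70.7°) = 5.37 W

5.37 W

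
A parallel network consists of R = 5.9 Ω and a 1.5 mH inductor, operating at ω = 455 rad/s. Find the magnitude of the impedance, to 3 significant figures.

0.678 Ω

X_L = ωL = 0.682 Ω
Parallel: admittances add. Y = 1/R + 1/(jωL)
Y = (0.169 − j1.47) S
|Y| = 1.47 S → |Z| = 1/|Y| = 0.678 Ω, ∠Z = −∠Y = 83.4°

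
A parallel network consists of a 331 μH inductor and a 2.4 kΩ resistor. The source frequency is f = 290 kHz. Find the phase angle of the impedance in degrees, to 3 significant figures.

ω = 2πf = 1.822e+06 rad/s
X_L = ωL = 603 Ω
Parallel: admittances add. Y = 1/R + 1/(jωL)
Y = (0.000417 − j0.00166) S
|Y| = 0.00171 S → |Z| = 1/|Y| = 585 Ω, ∠Z = −∠Y = 75.9°

75.9°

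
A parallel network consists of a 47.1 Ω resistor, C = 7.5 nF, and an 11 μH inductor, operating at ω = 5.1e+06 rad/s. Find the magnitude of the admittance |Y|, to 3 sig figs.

29.5 mS

X_L = ωL = 56.1 Ω
X_C = 1/(ωC) = 26.1 Ω
Parallel: admittances add. Y = 1/R + 1/(jωL) + jωC
Y = (0.0212 + j0.0204) S
|Y| = 0.0295 S → |Z| = 1/|Y| = 33.9 Ω, ∠Z = −∠Y = -43.9°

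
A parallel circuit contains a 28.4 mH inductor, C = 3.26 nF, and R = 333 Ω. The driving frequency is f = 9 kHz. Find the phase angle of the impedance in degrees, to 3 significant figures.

ω = 2πf = 56550 rad/s
X_L = ωL = 1610 Ω
X_C = 1/(ωC) = 5420 Ω
Parallel: admittances add. Y = 1/R + 1/(jωL) + jωC
Y = (0.00300 − j0.000438) S
|Y| = 0.00303 S → |Z| = 1/|Y| = 330 Ω, ∠Z = −∠Y = 8.30°

8.30°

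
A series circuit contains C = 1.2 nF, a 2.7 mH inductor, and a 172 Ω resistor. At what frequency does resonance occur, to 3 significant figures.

88.4 kHz

ω₀ = 1/√(LC) = 1/√(0.0027 × 1.2e-09) = 555600 rad/s
f₀ = ω₀/(2π) = 88.4 kHz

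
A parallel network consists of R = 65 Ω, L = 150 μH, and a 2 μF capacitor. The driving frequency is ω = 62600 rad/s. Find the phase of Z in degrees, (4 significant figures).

X_L = ωL = 9.390 Ω
X_C = 1/(ωC) = 7.987 Ω
Parallel: admittances add. Y = 1/R + 1/(jωL) + jωC
Y = (0.01538 + j0.01870) S
|Y| = 0.02422 S → |Z| = 1/|Y| = 41.29 Ω, ∠Z = −∠Y = -50.56°

-50.56°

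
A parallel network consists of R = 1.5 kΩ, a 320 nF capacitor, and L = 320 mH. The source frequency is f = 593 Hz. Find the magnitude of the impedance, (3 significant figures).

1330 Ω

ω = 2πf = 3726 rad/s
X_L = ωL = 1190 Ω
X_C = 1/(ωC) = 839 Ω
Parallel: admittances add. Y = 1/R + 1/(jωL) + jωC
Y = (0.000667 + j0.000354) S
|Y| = 0.000755 S → |Z| = 1/|Y| = 1330 Ω, ∠Z = −∠Y = -27.9°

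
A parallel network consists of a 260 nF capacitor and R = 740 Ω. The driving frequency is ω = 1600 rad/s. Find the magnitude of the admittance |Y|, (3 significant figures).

X_C = 1/(ωC) = 2400 Ω
Parallel: admittances add. Y = 1/R + jωC
Y = (0.00135 + j0.000416) S
|Y| = 0.00141 S → |Z| = 1/|Y| = 707 Ω, ∠Z = −∠Y = -17.1°

1.41 mS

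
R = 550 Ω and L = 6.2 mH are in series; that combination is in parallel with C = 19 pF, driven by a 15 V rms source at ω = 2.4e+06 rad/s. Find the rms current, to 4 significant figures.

324.8 μA

X_L = ωL = 14880 Ω
X_C = 1/(ωC) = 21930 Ω
Branch 1 (R+jX_L): Z₁ = 550.0 + j14880 Ω, |Z₁| = 14890 Ω
Branch 2 (−jX_C): Z₂ = −j21930 Ω
Parallel: Z = Z₁Z₂/(Z₁+Z₂), |Z| = 46180 Ω, ∠Z = 83.42°
I = V/|Z| = 15/46180 = 324.8 μA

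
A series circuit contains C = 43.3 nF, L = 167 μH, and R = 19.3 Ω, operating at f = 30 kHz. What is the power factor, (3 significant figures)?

0.207

ω = 2πf = 188500 rad/s
X_L = ωL = 31.5 Ω
X_C = 1/(ωC) = 123 Ω
Net reactance X = X_L − X_C = -91.0 Ω
Z = 19.3 − j91.0 Ω
|Z| = √(19.3² + 91.0²) = 93.1 Ω
∠Z = arctan(-91.0/19.3) = -78.0°
cos φ = cos(-78.0°) = 0.207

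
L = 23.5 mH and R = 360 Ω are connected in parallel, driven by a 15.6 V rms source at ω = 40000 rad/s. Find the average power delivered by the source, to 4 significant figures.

X_L = ωL = 940.0 Ω
Parallel: admittances add. Y = 1/R + 1/(jωL)
Y = (0.002778 − j0.001064) S
|Y| = 0.002975 S → |Z| = 1/|Y| = 336.2 Ω, ∠Z = −∠Y = 20.96°
I = V/|Z| = 46.40 mA
P = VI cos φ = 15.6 × 0.04640 × cos(20.96°) = 676.0 mW

676.0 mW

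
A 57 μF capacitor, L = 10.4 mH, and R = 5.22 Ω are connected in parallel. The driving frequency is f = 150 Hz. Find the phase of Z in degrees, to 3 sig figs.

14.2°

ω = 2πf = 942.5 rad/s
X_L = ωL = 9.80 Ω
X_C = 1/(ωC) = 18.6 Ω
Parallel: admittances add. Y = 1/R + 1/(jωL) + jωC
Y = (0.192 − j0.0483) S
|Y| = 0.198 S → |Z| = 1/|Y| = 5.06 Ω, ∠Z = −∠Y = 14.2°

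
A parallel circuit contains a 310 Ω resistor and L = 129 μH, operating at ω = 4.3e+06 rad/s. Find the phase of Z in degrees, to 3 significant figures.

29.2°

X_L = ωL = 555 Ω
Parallel: admittances add. Y = 1/R + 1/(jωL)
Y = (0.00323 − j0.00180) S
|Y| = 0.00370 S → |Z| = 1/|Y| = 271 Ω, ∠Z = −∠Y = 29.2°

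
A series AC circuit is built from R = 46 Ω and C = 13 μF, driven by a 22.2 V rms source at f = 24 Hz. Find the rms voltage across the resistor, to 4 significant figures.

ω = 2πf = 150.8 rad/s
X_C = 1/(ωC) = 510.1 Ω
Z = 46.00 − j510.1 Ω
|Z| = √(46.00² + 510.1²) = 512.2 Ω
I = V/|Z| = 43.34 mA
V_R = I·|Z_R| = 0.04334 × 46.00 = 1.994 V

1.994 V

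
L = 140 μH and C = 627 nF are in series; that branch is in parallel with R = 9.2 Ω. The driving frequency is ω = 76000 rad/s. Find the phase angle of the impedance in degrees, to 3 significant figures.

-41.6°

X_L = ωL = 10.6 Ω
X_C = 1/(ωC) = 21.0 Ω
Branch 1: Z₁ = R = 9.20 Ω
Branch 2 (series LC): Z₂ = j(X_L − X_C) = −j10.3 Ω
Parallel: Z = Z₁Z₂/(Z₁+Z₂), |Z| = 6.87 Ω, ∠Z = -41.6°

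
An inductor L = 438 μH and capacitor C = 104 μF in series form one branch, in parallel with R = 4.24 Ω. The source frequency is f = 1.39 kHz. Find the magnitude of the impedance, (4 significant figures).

ω = 2πf = 8734 rad/s
X_L = ωL = 3.825 Ω
X_C = 1/(ωC) = 1.101 Ω
Branch 1: Z₁ = R = 4.240 Ω
Branch 2 (series LC): Z₂ = j(X_L − X_C) = j2.724 Ω
Parallel: Z = Z₁Z₂/(Z₁+Z₂), |Z| = 2.292 Ω, ∠Z = 57.28°

2.292 Ω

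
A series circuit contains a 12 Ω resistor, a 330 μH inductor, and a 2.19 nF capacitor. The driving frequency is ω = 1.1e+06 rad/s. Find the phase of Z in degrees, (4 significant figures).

-77.03°

X_L = ωL = 363.0 Ω
X_C = 1/(ωC) = 415.1 Ω
Net reactance X = X_L − X_C = -52.11 Ω
Z = 12.00 − j52.11 Ω
|Z| = √(12.00² + 52.11²) = 53.47 Ω
∠Z = arctan(-52.11/12.00) = -77.03°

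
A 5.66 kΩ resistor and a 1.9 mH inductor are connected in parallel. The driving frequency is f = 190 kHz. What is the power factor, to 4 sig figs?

ω = 2πf = 1.194e+06 rad/s
X_L = ωL = 2268 Ω
Parallel: admittances add. Y = 1/R + 1/(jωL)
Y = (0.0001767 − j0.0004409) S
|Y| = 0.0004750 S → |Z| = 1/|Y| = 2105 Ω, ∠Z = −∠Y = 68.16°
cos φ = cos(68.16°) = 0.3720

0.3720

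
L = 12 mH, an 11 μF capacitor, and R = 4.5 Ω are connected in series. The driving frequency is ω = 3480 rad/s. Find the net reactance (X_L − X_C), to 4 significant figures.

X_L = ωL = 41.76 Ω
X_C = 1/(ωC) = 26.12 Ω
X = 41.76 − 26.12 = 15.64 Ω

15.64 Ω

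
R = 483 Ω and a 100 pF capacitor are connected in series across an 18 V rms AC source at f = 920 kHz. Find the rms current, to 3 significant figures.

ω = 2πf = 5.781e+06 rad/s
X_C = 1/(ωC) = 1730 Ω
Z = 483 − j1730 Ω
|Z| = √(483² + 1730²) = 1800 Ω
I = V/|Z| = 18/1800 = 10.0 mA

10.0 mA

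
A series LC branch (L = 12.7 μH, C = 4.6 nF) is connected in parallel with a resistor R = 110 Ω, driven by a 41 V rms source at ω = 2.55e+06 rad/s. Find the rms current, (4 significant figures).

X_L = ωL = 32.38 Ω
X_C = 1/(ωC) = 85.25 Ω
Branch 1: Z₁ = R = 110.0 Ω
Branch 2 (series LC): Z₂ = j(X_L − X_C) = −j52.87 Ω
Parallel: Z = Z₁Z₂/(Z₁+Z₂), |Z| = 47.65 Ω, ∠Z = -64.33°
I = V/|Z| = 41/47.65 = 860.5 mA

860.5 mA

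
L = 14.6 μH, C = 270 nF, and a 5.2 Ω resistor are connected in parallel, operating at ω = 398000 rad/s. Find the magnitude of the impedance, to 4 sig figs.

X_L = ωL = 5.811 Ω
X_C = 1/(ωC) = 9.306 Ω
Parallel: admittances add. Y = 1/R + 1/(jωL) + jωC
Y = (0.1923 − j0.06463) S
|Y| = 0.2029 S → |Z| = 1/|Y| = 4.929 Ω, ∠Z = −∠Y = 18.58°

4.929 Ω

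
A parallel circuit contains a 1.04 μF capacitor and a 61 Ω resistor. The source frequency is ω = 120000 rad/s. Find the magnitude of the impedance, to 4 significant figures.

7.945 Ω

X_C = 1/(ωC) = 8.013 Ω
Parallel: admittances add. Y = 1/R + jωC
Y = (0.01639 + j0.1248) S
|Y| = 0.1259 S → |Z| = 1/|Y| = 7.945 Ω, ∠Z = −∠Y = -82.52°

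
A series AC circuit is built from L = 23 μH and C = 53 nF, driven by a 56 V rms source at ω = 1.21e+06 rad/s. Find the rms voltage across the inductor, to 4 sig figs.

127.4 V

X_L = ωL = 27.83 Ω
X_C = 1/(ωC) = 15.59 Ω
Net reactance X = X_L − X_C = 12.24 Ω
Z = j12.24 Ω
|Z| = √(0² + 12.24²) = 12.24 Ω
I = V/|Z| = 4.576 A
V_L = I·|Z_L| = 4.576 × 27.83 = 127.4 V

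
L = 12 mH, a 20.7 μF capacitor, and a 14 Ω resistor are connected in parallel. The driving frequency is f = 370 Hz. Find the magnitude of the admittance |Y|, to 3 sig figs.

ω = 2πf = 2325 rad/s
X_L = ωL = 27.9 Ω
X_C = 1/(ωC) = 20.8 Ω
Parallel: admittances add. Y = 1/R + 1/(jωL) + jωC
Y = (0.0714 + j0.0123) S
|Y| = 0.0725 S → |Z| = 1/|Y| = 13.8 Ω, ∠Z = −∠Y = -9.75°

72.5 mS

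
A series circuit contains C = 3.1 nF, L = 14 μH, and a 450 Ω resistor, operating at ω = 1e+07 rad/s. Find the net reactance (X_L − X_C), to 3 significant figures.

108 Ω

X_L = ωL = 140 Ω
X_C = 1/(ωC) = 32.3 Ω
X = 140 − 32.3 = 108 Ω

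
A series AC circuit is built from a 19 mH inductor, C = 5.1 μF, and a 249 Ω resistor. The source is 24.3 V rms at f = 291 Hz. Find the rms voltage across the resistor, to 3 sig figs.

23.3 V

ω = 2πf = 1828 rad/s
X_L = ωL = 34.7 Ω
X_C = 1/(ωC) = 107 Ω
Net reactance X = X_L − X_C = -72.5 Ω
Z = 249 − j72.5 Ω
|Z| = √(249² + 72.5²) = 259 Ω
I = V/|Z| = 93.7 mA
V_R = I·|Z_R| = 0.0937 × 249 = 23.3 V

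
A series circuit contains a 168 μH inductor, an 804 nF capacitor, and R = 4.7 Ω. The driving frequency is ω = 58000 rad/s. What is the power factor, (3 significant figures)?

X_L = ωL = 9.74 Ω
X_C = 1/(ωC) = 21.4 Ω
Net reactance X = X_L − X_C = -11.7 Ω
Z = 4.70 − j11.7 Ω
|Z| = √(4.70² + 11.7²) = 12.6 Ω
∠Z = arctan(-11.7/4.70) = -68.1°
cos φ = cos(-68.1°) = 0.373

0.373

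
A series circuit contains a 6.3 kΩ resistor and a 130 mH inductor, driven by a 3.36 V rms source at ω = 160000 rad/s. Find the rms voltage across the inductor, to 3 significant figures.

3.22 V

X_L = ωL = 20800 Ω
Z = 6300 + j20800 Ω
|Z| = √(6300² + 20800²) = 21700 Ω
I = V/|Z| = 155 μA
V_L = I·|Z_L| = 0.000155 × 20800 = 3.22 V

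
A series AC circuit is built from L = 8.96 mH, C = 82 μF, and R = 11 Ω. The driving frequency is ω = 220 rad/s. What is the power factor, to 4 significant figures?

0.2015

X_L = ωL = 1.971 Ω
X_C = 1/(ωC) = 55.43 Ω
Net reactance X = X_L − X_C = -53.46 Ω
Z = 11.00 − j53.46 Ω
|Z| = √(11.00² + 53.46²) = 54.58 Ω
∠Z = arctan(-53.46/11.00) = -78.37°
cos φ = cos(-78.37°) = 0.2015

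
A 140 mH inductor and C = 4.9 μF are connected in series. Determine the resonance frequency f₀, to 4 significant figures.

192.2 Hz

ω₀ = 1/√(LC) = 1/√(0.14 × 4.9e-06) = 1207 rad/s
f₀ = ω₀/(2π) = 192.2 Hz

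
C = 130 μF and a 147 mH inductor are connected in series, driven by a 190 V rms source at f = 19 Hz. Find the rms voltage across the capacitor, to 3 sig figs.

ω = 2πf = 119.4 rad/s
X_L = ωL = 17.5 Ω
X_C = 1/(ωC) = 64.4 Ω
Net reactance X = X_L − X_C = -46.9 Ω
Z = − j46.9 Ω
|Z| = √(0² + 46.9²) = 46.9 Ω
I = V/|Z| = 4.05 A
V_C = I·|Z_C| = 4.05 × 64.4 = 261 V

261 V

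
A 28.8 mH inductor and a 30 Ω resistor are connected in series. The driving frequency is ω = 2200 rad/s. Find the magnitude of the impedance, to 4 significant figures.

X_L = ωL = 63.36 Ω
Z = 30.00 + j63.36 Ω
|Z| = √(30.00² + 63.36²) = 70.10 Ω

70.10 Ω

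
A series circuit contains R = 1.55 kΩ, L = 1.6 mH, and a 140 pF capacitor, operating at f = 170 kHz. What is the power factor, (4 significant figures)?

0.2973

ω = 2πf = 1.068e+06 rad/s
X_L = ωL = 1709 Ω
X_C = 1/(ωC) = 6687 Ω
Net reactance X = X_L − X_C = -4978 Ω
Z = 1550 − j4978 Ω
|Z| = √(1550² + 4978²) = 5214 Ω
∠Z = arctan(-4978/1550) = -72.71°
cos φ = cos(-72.71°) = 0.2973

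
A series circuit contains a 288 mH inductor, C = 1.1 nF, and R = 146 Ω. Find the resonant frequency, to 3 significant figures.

8.94 kHz

ω₀ = 1/√(LC) = 1/√(0.288 × 1.1e-09) = 56180 rad/s
f₀ = ω₀/(2π) = 8.94 kHz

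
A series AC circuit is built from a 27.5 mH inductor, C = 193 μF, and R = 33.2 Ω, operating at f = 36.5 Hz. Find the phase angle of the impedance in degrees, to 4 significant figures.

-26.13°

ω = 2πf = 229.3 rad/s
X_L = ωL = 6.307 Ω
X_C = 1/(ωC) = 22.59 Ω
Net reactance X = X_L − X_C = -16.29 Ω
Z = 33.20 − j16.29 Ω
|Z| = √(33.20² + 16.29²) = 36.98 Ω
∠Z = arctan(-16.29/33.20) = -26.13°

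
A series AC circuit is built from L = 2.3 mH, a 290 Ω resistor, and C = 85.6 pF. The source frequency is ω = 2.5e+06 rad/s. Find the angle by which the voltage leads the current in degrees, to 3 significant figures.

X_L = ωL = 5750 Ω
X_C = 1/(ωC) = 4670 Ω
Net reactance X = X_L − X_C = 1080 Ω
Z = 290 + j1080 Ω
|Z| = √(290² + 1080²) = 1120 Ω
∠Z = arctan(1080/290) = 74.9°

74.9°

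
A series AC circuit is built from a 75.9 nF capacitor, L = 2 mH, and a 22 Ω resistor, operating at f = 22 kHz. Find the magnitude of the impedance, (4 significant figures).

182.5 Ω

ω = 2πf = 138200 rad/s
X_L = ωL = 276.5 Ω
X_C = 1/(ωC) = 95.31 Ω
Net reactance X = X_L − X_C = 181.1 Ω
Z = 22.00 + j181.1 Ω
|Z| = √(22.00² + 181.1²) = 182.5 Ω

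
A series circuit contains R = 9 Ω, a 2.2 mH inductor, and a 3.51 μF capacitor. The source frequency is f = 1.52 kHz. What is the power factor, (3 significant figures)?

0.714

ω = 2πf = 9550 rad/s
X_L = ωL = 21.0 Ω
X_C = 1/(ωC) = 29.8 Ω
Net reactance X = X_L − X_C = -8.82 Ω
Z = 9.00 − j8.82 Ω
|Z| = √(9.00² + 8.82²) = 12.6 Ω
∠Z = arctan(-8.82/9.00) = -44.4°
cos φ = cos(-44.4°) = 0.714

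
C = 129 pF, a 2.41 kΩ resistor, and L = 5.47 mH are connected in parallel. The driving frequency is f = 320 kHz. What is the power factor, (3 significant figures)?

0.927

ω = 2πf = 2.011e+06 rad/s
X_L = ωL = 11000 Ω
X_C = 1/(ωC) = 3860 Ω
Parallel: admittances add. Y = 1/R + 1/(jωL) + jωC
Y = (0.000415 + j0.000168) S
|Y| = 0.000448 S → |Z| = 1/|Y| = 2230 Ω, ∠Z = −∠Y = -22.1°
cos φ = cos(-22.1°) = 0.927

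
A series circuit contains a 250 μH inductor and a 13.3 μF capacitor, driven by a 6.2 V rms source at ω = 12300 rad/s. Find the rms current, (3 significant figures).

X_L = ωL = 3.08 Ω
X_C = 1/(ωC) = 6.11 Ω
Net reactance X = X_L − X_C = -3.04 Ω
Z = − j3.04 Ω
|Z| = √(0² + 3.04²) = 3.04 Ω
I = V/|Z| = 6.2/3.04 = 2.04 A

2.04 A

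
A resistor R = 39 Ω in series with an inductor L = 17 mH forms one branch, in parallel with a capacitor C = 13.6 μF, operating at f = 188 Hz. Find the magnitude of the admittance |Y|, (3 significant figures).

ω = 2πf = 1181 rad/s
X_L = ωL = 20.1 Ω
X_C = 1/(ωC) = 62.2 Ω
Branch 1 (R+jX_L): Z₁ = 39.0 + j20.1 Ω, |Z₁| = 43.9 Ω
Branch 2 (−jX_C): Z₂ = −j62.2 Ω
Parallel: Z = Z₁Z₂/(Z₁+Z₂), |Z| = 47.5 Ω, ∠Z = -15.5°
|Y| = 1/|Z| = 21.0 mS

21.0 mS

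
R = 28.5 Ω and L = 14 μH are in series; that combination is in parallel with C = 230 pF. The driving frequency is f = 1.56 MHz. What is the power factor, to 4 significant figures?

ω = 2πf = 9.802e+06 rad/s
X_L = ωL = 137.2 Ω
X_C = 1/(ωC) = 443.6 Ω
Branch 1 (R+jX_L): Z₁ = 28.50 + j137.2 Ω, |Z₁| = 140.2 Ω
Branch 2 (−jX_C): Z₂ = −j443.6 Ω
Parallel: Z = Z₁Z₂/(Z₁+Z₂), |Z| = 202.1 Ω, ∠Z = 72.95°
cos φ = cos(72.95°) = 0.2932

0.2932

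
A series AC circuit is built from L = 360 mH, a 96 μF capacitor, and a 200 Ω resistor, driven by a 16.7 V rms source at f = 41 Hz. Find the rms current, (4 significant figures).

ω = 2πf = 257.6 rad/s
X_L = ωL = 92.74 Ω
X_C = 1/(ωC) = 40.44 Ω
Net reactance X = X_L − X_C = 52.30 Ω
Z = 200.0 + j52.30 Ω
|Z| = √(200.0² + 52.30²) = 206.7 Ω
I = V/|Z| = 16.7/206.7 = 80.78 mA

80.78 mA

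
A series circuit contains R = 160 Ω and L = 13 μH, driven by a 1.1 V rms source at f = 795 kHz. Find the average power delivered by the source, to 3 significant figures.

6.49 mW

ω = 2πf = 4.995e+06 rad/s
X_L = ωL = 64.9 Ω
Z = 160 + j64.9 Ω
|Z| = √(160² + 64.9²) = 173 Ω
∠Z = arctan(64.9/160) = 22.1°
I = V/|Z| = 6.37 mA
P = VI cos φ = 1.1 × 0.00637 × cos(22.1°) = 6.49 mW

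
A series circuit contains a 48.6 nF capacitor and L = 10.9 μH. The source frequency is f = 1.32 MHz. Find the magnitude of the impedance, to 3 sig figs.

ω = 2πf = 8.294e+06 rad/s
X_L = ωL = 90.4 Ω
X_C = 1/(ωC) = 2.48 Ω
Net reactance X = X_L − X_C = 87.9 Ω
Z = j87.9 Ω
|Z| = √(0² + 87.9²) = 87.9 Ω

87.9 Ω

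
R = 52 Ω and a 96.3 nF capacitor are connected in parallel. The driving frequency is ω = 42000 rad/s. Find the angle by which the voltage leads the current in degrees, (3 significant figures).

X_C = 1/(ωC) = 247 Ω
Parallel: admittances add. Y = 1/R + jωC
Y = (0.0192 + j0.00404) S
|Y| = 0.0197 S → |Z| = 1/|Y| = 50.9 Ω, ∠Z = −∠Y = -11.9°

-11.9°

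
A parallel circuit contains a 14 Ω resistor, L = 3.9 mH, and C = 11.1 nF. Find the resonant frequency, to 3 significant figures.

24.2 kHz

ω₀ = 1/√(LC) = 1/√(0.0039 × 1.11e-08) = 152000 rad/s
f₀ = ω₀/(2π) = 24.2 kHz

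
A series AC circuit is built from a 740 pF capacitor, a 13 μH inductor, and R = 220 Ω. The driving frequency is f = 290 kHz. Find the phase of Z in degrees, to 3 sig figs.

-73.0°

ω = 2πf = 1.822e+06 rad/s
X_L = ωL = 23.7 Ω
X_C = 1/(ωC) = 742 Ω
Net reactance X = X_L − X_C = -718 Ω
Z = 220 − j718 Ω
|Z| = √(220² + 718²) = 751 Ω
∠Z = arctan(-718/220) = -73.0°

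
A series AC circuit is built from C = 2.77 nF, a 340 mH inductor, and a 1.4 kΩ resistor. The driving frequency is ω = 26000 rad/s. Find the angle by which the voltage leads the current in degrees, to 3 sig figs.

-74.5°

X_L = ωL = 8840 Ω
X_C = 1/(ωC) = 13900 Ω
Net reactance X = X_L − X_C = -5050 Ω
Z = 1400 − j5050 Ω
|Z| = √(1400² + 5050²) = 5240 Ω
∠Z = arctan(-5050/1400) = -74.5°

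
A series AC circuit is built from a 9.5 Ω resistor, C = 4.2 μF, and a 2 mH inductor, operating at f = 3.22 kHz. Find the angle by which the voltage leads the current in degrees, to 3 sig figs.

ω = 2πf = 20230 rad/s
X_L = ωL = 40.5 Ω
X_C = 1/(ωC) = 11.8 Ω
Net reactance X = X_L − X_C = 28.7 Ω
Z = 9.50 + j28.7 Ω
|Z| = √(9.50² + 28.7²) = 30.2 Ω
∠Z = arctan(28.7/9.50) = 71.7°

71.7°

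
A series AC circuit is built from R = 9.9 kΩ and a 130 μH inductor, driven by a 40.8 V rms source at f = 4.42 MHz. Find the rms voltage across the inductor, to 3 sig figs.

14.0 V

ω = 2πf = 2.777e+07 rad/s
X_L = ωL = 3610 Ω
Z = 9900 + j3610 Ω
|Z| = √(9900² + 3610²) = 10500 Ω
I = V/|Z| = 3.87 mA
V_L = I·|Z_L| = 0.00387 × 3610 = 14.0 V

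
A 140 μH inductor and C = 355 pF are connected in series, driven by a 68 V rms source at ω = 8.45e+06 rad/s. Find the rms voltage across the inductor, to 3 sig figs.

94.7 V

X_L = ωL = 1180 Ω
X_C = 1/(ωC) = 333 Ω
Net reactance X = X_L − X_C = 850 Ω
Z = j850 Ω
|Z| = √(0² + 850²) = 850 Ω
I = V/|Z| = 80.0 mA
V_L = I·|Z_L| = 0.0800 × 1180 = 94.7 V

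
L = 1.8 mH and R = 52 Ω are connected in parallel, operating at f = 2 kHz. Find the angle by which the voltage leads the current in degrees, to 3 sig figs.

66.5°

ω = 2πf = 12570 rad/s
X_L = ωL = 22.6 Ω
Parallel: admittances add. Y = 1/R + 1/(jωL)
Y = (0.0192 − j0.0442) S
|Y| = 0.0482 S → |Z| = 1/|Y| = 20.7 Ω, ∠Z = −∠Y = 66.5°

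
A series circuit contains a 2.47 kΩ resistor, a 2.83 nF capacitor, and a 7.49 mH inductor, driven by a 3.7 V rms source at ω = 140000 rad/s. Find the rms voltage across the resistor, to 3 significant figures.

X_L = ωL = 1050 Ω
X_C = 1/(ωC) = 2520 Ω
Net reactance X = X_L − X_C = -1480 Ω
Z = 2470 − j1480 Ω
|Z| = √(2470² + 1480²) = 2880 Ω
I = V/|Z| = 1.29 mA
V_R = I·|Z_R| = 0.00129 × 2470 = 3.18 V

3.18 V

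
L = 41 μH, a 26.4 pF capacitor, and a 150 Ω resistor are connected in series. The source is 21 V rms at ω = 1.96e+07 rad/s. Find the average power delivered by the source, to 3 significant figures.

51.0 mW

X_L = ωL = 804 Ω
X_C = 1/(ωC) = 1930 Ω
Net reactance X = X_L − X_C = -1130 Ω
Z = 150 − j1130 Ω
|Z| = √(150² + 1130²) = 1140 Ω
∠Z = arctan(-1130/150) = -82.4°
I = V/|Z| = 18.4 mA
P = VI cos φ = 21 × 0.0184 × cos(-82.4°) = 51.0 mW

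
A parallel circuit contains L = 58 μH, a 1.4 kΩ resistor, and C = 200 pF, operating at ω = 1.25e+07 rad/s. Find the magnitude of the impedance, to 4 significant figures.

X_L = ωL = 725.0 Ω
X_C = 1/(ωC) = 400.0 Ω
Parallel: admittances add. Y = 1/R + 1/(jωL) + jωC
Y = (0.0007143 + j0.001121) S
|Y| = 0.001329 S → |Z| = 1/|Y| = 752.5 Ω, ∠Z = −∠Y = -57.49°

752.5 Ω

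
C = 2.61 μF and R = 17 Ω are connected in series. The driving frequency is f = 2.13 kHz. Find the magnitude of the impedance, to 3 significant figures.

ω = 2πf = 13380 rad/s
X_C = 1/(ωC) = 28.6 Ω
Z = 17.0 − j28.6 Ω
|Z| = √(17.0² + 28.6²) = 33.3 Ω

33.3 Ω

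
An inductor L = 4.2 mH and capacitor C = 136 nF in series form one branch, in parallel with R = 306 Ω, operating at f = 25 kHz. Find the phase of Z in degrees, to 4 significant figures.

ω = 2πf = 157100 rad/s
X_L = ωL = 659.7 Ω
X_C = 1/(ωC) = 46.81 Ω
Branch 1: Z₁ = R = 306.0 Ω
Branch 2 (series LC): Z₂ = j(X_L − X_C) = j612.9 Ω
Parallel: Z = Z₁Z₂/(Z₁+Z₂), |Z| = 273.8 Ω, ∠Z = 26.53°

26.53°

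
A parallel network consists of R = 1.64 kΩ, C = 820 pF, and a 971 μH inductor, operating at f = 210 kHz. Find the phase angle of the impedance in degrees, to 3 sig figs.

-26.3°

ω = 2πf = 1.319e+06 rad/s
X_L = ωL = 1280 Ω
X_C = 1/(ωC) = 924 Ω
Parallel: admittances add. Y = 1/R + 1/(jωL) + jωC
Y = (0.000610 + j0.000301) S
|Y| = 0.000680 S → |Z| = 1/|Y| = 1470 Ω, ∠Z = −∠Y = -26.3°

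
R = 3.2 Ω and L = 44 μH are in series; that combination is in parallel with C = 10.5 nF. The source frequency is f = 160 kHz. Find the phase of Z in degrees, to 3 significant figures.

82.2°

ω = 2πf = 1.005e+06 rad/s
X_L = ωL = 44.2 Ω
X_C = 1/(ωC) = 94.7 Ω
Branch 1 (R+jX_L): Z₁ = 3.20 + j44.2 Ω, |Z₁| = 44.3 Ω
Branch 2 (−jX_C): Z₂ = −j94.7 Ω
Parallel: Z = Z₁Z₂/(Z₁+Z₂), |Z| = 83.0 Ω, ∠Z = 82.2°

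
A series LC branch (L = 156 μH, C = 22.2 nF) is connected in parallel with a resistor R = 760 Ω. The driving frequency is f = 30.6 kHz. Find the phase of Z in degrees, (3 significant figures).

ω = 2πf = 192300 rad/s
X_L = ωL = 30.0 Ω
X_C = 1/(ωC) = 234 Ω
Branch 1: Z₁ = R = 760 Ω
Branch 2 (series LC): Z₂ = j(X_L − X_C) = −j204 Ω
Parallel: Z = Z₁Z₂/(Z₁+Z₂), |Z| = 197 Ω, ∠Z = -75.0°

-75.0°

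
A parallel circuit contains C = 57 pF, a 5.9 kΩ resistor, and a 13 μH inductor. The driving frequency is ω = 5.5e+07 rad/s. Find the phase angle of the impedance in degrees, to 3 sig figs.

X_L = ωL = 715 Ω
X_C = 1/(ωC) = 319 Ω
Parallel: admittances add. Y = 1/R + 1/(jωL) + jωC
Y = (0.000169 + j0.00174) S
|Y| = 0.00174 S → |Z| = 1/|Y| = 573 Ω, ∠Z = −∠Y = -84.4°

-84.4°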